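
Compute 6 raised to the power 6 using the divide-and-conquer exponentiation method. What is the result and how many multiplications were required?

Computing 6^6 by squaring (build up from 6^1; each line after the first costs one multiplication):

6^1 = 6
6^2 = (6^1)^2 = 6^2 = 36
6^3 = 6 * 6^2 = 6 * 36 = 216
6^6 = (6^3)^2 = 216^2 = 46656

Result: 46656
Multiplications needed: 3 (3 lines after 6^1)

6^6 = 46656. Using exponentiation by squaring, this requires 3 multiplications. The key idea: if the exponent is even, square the half-power; if odd, multiply by the base once.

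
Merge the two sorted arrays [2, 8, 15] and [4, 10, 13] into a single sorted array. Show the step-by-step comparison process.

Merging process:

Compare 2 vs 4: take 2 from left. Merged: [2]
Compare 8 vs 4: take 4 from right. Merged: [2, 4]
Compare 8 vs 10: take 8 from left. Merged: [2, 4, 8]
Compare 15 vs 10: take 10 from right. Merged: [2, 4, 8, 10]
Compare 15 vs 13: take 13 from right. Merged: [2, 4, 8, 10, 13]
Append remaining from left: [15]. Merged: [2, 4, 8, 10, 13, 15]

Final merged array: [2, 4, 8, 10, 13, 15]
Total comparisons: 5

The merged array is [2, 4, 8, 10, 13, 15], requiring 5 comparisons. The merge step runs in O(n) time where n is the total number of elements.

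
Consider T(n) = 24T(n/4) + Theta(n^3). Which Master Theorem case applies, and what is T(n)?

Master Theorem for T(n) = 24T(n/4) + O(n^3):

a = 24, b = 4, c = 3
log_b(a) = log_4(24) = 2.2925

Case 3: c = 3 > log_4(24) = 2.2925
T(n) = O(n^3) = O(n^3)

For T(n) = 24T(n/4) + O(n^3): log_4(24) = 2.2925. This is Case 3 of the Master Theorem (c > log_b(a), work dominated by root), giving O(n^3).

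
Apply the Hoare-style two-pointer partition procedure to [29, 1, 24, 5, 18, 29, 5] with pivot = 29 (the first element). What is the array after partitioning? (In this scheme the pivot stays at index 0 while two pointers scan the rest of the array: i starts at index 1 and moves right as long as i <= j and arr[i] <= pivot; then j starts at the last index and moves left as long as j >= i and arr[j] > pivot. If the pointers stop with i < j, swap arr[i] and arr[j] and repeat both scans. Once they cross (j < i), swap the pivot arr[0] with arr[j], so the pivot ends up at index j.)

Hoare-style two-pointer partition with pivot = 29:

Initial array: [29, 1, 24, 5, 18, 29, 5]

Pointers start at i = 1, j = 6.
i ends at 7, j ends at 6: the pointers have crossed (j < i), so scanning stops.

Swap pivot arr[0] with arr[6] to place pivot at position 6: [5, 1, 24, 5, 18, 29, 29]
Pivot position: 6

After partitioning with pivot 29, the array becomes [5, 1, 24, 5, 18, 29, 29]. The pivot is placed at index 6. All elements to the left of the pivot are <= 29, and all elements to the right are > 29.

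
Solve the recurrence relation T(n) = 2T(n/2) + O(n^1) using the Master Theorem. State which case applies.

Master Theorem for T(n) = 2T(n/2) + O(n^1):

a = 2, b = 2, c = 1
log_b(a) = log_2(2) = 1.0000

Case 2: c = 1 = log_2(2) = 1.0000
T(n) = O(n^1 log n) = O(n log n)

For T(n) = 2T(n/2) + O(n^1): log_2(2) = 1.0000. This is Case 2 of the Master Theorem (c = log_b(a), equal work at all levels), giving O(n log n).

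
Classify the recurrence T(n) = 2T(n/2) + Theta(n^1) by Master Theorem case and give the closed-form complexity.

Master Theorem for T(n) = 2T(n/2) + O(n^1):

a = 2, b = 2, c = 1
log_b(a) = log_2(2) = 1.0000

Case 2: c = 1 = log_2(2) = 1.0000
T(n) = O(n^1 log n) = O(n log n)

For T(n) = 2T(n/2) + O(n^1): log_2(2) = 1.0000. This is Case 2 of the Master Theorem (c = log_b(a), equal work at all levels), giving O(n log n).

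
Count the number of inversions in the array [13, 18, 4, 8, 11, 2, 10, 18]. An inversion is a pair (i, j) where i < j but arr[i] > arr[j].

Finding inversions in [13, 18, 4, 8, 11, 2, 10, 18]:

(0, 2): arr[0]=13 > arr[2]=4
(0, 3): arr[0]=13 > arr[3]=8
(0, 4): arr[0]=13 > arr[4]=11
(0, 5): arr[0]=13 > arr[5]=2
(0, 6): arr[0]=13 > arr[6]=10
(1, 2): arr[1]=18 > arr[2]=4
(1, 3): arr[1]=18 > arr[3]=8
(1, 4): arr[1]=18 > arr[4]=11
(1, 5): arr[1]=18 > arr[5]=2
(1, 6): arr[1]=18 > arr[6]=10
(2, 5): arr[2]=4 > arr[5]=2
(3, 5): arr[3]=8 > arr[5]=2
(4, 5): arr[4]=11 > arr[5]=2
(4, 6): arr[4]=11 > arr[6]=10

Total inversions: 14

The array has 14 inversion(s): (0,2), (0,3), (0,4), (0,5), (0,6), (1,2), (1,3), (1,4), (1,5), (1,6), (2,5), (3,5), (4,5), (4,6). Each pair (i,j) satisfies i < j and arr[i] > arr[j].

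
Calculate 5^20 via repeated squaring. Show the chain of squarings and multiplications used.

Computing 5^20 by squaring (build up from 5^1; each line after the first costs one multiplication):

5^1 = 5
5^2 = (5^1)^2 = 5^2 = 25
5^4 = (5^2)^2 = 25^2 = 625
5^5 = 5 * 5^4 = 5 * 625 = 3125
5^10 = (5^5)^2 = 3125^2 = 9765625
5^20 = (5^10)^2 = 9765625^2 = 95367431640625

Result: 95367431640625
Multiplications needed: 5 (5 lines after 5^1)

5^20 = 95367431640625. Using exponentiation by squaring, this requires 5 multiplications. The key idea: if the exponent is even, square the half-power; if odd, multiply by the base once.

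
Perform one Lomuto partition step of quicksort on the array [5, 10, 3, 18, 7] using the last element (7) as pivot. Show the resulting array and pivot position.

Lomuto partition with pivot = 7:

Initial array: [5, 10, 3, 18, 7]

arr[0]=5 <= 7: swap with position 0, array becomes [5, 10, 3, 18, 7]
arr[1]=10 > 7: no swap
arr[2]=3 <= 7: swap with position 1, array becomes [5, 3, 10, 18, 7]
arr[3]=18 > 7: no swap

Place pivot at position 2: [5, 3, 7, 18, 10]
Pivot position: 2

After partitioning with pivot 7, the array becomes [5, 3, 7, 18, 10]. The pivot is placed at index 2. All elements to the left of the pivot are <= 7, and all elements to the right are > 7.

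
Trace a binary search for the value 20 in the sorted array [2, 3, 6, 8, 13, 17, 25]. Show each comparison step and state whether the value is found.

Binary search for 20 in [2, 3, 6, 8, 13, 17, 25]:

lo=0, hi=6, mid=3, arr[mid]=8 -> 8 < 20, search right half
lo=4, hi=6, mid=5, arr[mid]=17 -> 17 < 20, search right half
lo=6, hi=6, mid=6, arr[mid]=25 -> 25 > 20, search left half
lo=6 > hi=5, target 20 not found

Binary search determines that 20 is not in the array after 3 comparisons. The search space was exhausted without finding the target.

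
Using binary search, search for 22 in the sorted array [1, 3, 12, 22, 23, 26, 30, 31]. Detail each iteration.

Binary search for 22 in [1, 3, 12, 22, 23, 26, 30, 31]:

lo=0, hi=7, mid=3, arr[mid]=22 -> Found target at index 3!

Binary search finds 22 at index 3 after 1 comparisons. The search repeatedly halves the search space by comparing with the middle element.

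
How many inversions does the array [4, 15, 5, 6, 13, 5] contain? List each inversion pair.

Finding inversions in [4, 15, 5, 6, 13, 5]:

(1, 2): arr[1]=15 > arr[2]=5
(1, 3): arr[1]=15 > arr[3]=6
(1, 4): arr[1]=15 > arr[4]=13
(1, 5): arr[1]=15 > arr[5]=5
(3, 5): arr[3]=6 > arr[5]=5
(4, 5): arr[4]=13 > arr[5]=5

Total inversions: 6

The array has 6 inversion(s): (1,2), (1,3), (1,4), (1,5), (3,5), (4,5). Each pair (i,j) satisfies i < j and arr[i] > arr[j].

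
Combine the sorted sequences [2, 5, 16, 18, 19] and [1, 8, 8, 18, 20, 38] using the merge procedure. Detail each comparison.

Merging process:

Compare 2 vs 1: take 1 from right. Merged: [1]
Compare 2 vs 8: take 2 from left. Merged: [1, 2]
Compare 5 vs 8: take 5 from left. Merged: [1, 2, 5]
Compare 16 vs 8: take 8 from right. Merged: [1, 2, 5, 8]
Compare 16 vs 8: take 8 from right. Merged: [1, 2, 5, 8, 8]
Compare 16 vs 18: take 16 from left. Merged: [1, 2, 5, 8, 8, 16]
Compare 18 vs 18: take 18 from left. Merged: [1, 2, 5, 8, 8, 16, 18]
Compare 19 vs 18: take 18 from right. Merged: [1, 2, 5, 8, 8, 16, 18, 18]
Compare 19 vs 20: take 19 from left. Merged: [1, 2, 5, 8, 8, 16, 18, 18, 19]
Append remaining from right: [20, 38]. Merged: [1, 2, 5, 8, 8, 16, 18, 18, 19, 20, 38]

Final merged array: [1, 2, 5, 8, 8, 16, 18, 18, 19, 20, 38]
Total comparisons: 9

The merged array is [1, 2, 5, 8, 8, 16, 18, 18, 19, 20, 38], requiring 9 comparisons. The merge step runs in O(n) time where n is the total number of elements.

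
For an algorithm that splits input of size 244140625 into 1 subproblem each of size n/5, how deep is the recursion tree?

For divide and conquer with division factor 5:

Problem sizes at each level:
Level 0: 244140625
Level 1: 48828125
Level 2: 9765625
Level 3: 1953125
Level 4: 390625
Level 5: 78125
Level 6: 15625
Level 7: 3125
Level 8: 625
Level 9: 125
Level 10: 25
Level 11: 5
Level 12: 1

The root is level 0 and the size-1 base case is level 12 (the tree spans levels 0 through 12, i.e. 13 levels counting the root), so the depth is the number of divisions: log_5(244140625) = 12

The recursion tree depth is log_5(244140625) = 12. At each level, the problem size is divided by 5, so it takes 12 divisions to reduce to a base case of size 1. The algorithm makes 1 recursive call at each level.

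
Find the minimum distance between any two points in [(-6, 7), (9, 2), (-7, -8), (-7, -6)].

Computing all pairwise distances among 4 points:

d((-6, 7), (9, 2)) = 15.8114
d((-6, 7), (-7, -8)) = 15.0333
d((-6, 7), (-7, -6)) = 13.0384
d((9, 2), (-7, -8)) = 18.868
d((9, 2), (-7, -6)) = 17.8885
d((-7, -8), (-7, -6)) = 2.0 <-- minimum

Closest pair: (-7, -8) and (-7, -6) with distance 2.0

The closest pair is (-7, -8) and (-7, -6) with Euclidean distance 2.0. For 4 points, brute-force pairwise comparison is shown above. For large n, the divide-and-conquer algorithm (sort by x, recurse on halves, check the dividing strip) achieves O(n log n).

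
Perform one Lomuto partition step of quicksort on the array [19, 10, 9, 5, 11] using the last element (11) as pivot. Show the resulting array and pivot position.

Lomuto partition with pivot = 11:

Initial array: [19, 10, 9, 5, 11]

arr[0]=19 > 11: no swap
arr[1]=10 <= 11: swap with position 0, array becomes [10, 19, 9, 5, 11]
arr[2]=9 <= 11: swap with position 1, array becomes [10, 9, 19, 5, 11]
arr[3]=5 <= 11: swap with position 2, array becomes [10, 9, 5, 19, 11]

Place pivot at position 3: [10, 9, 5, 11, 19]
Pivot position: 3

After partitioning with pivot 11, the array becomes [10, 9, 5, 11, 19]. The pivot is placed at index 3. All elements to the left of the pivot are <= 11, and all elements to the right are > 11.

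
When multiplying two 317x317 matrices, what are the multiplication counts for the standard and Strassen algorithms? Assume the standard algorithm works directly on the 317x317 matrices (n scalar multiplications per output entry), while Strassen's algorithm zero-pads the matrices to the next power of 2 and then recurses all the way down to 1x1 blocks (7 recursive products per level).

Matrix multiplication for 317x317 matrices:

Strassen's algorithm requires power-of-2 dimensions. Pad 317x317 to 512x512 (next power of 2).

Standard algorithm: 317^3 = 31855013 multiplications
Strassen's algorithm: 7^(log2(512)) = 7^9 = 40353607 multiplications
Difference: 31855013 - 40353607 = -8498594 (Strassen uses MORE here due to padding overhead — for small or just-over-power-of-2 n, padding can outweigh the per-level savings)

Standard: 31855013 multiplications (317^3). Strassen: 40353607 multiplications (7^9, after padding to 512x512). Strassen reduces 8 recursive multiplications to 7 at each level.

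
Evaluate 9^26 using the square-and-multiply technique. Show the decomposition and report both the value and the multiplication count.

Computing 9^26 by squaring (build up from 9^1; each line after the first costs one multiplication):

9^1 = 9
9^2 = (9^1)^2 = 9^2 = 81
9^3 = 9 * 9^2 = 9 * 81 = 729
9^6 = (9^3)^2 = 729^2 = 531441
9^12 = (9^6)^2 = 531441^2 = 282429536481
9^13 = 9 * 9^12 = 9 * 282429536481 = 2541865828329
9^26 = (9^13)^2 = 2541865828329^2 = 6461081889226673298932241

Result: 6461081889226673298932241
Multiplications needed: 6 (6 lines after 9^1)

9^26 = 6461081889226673298932241. Using exponentiation by squaring, this requires 6 multiplications. The key idea: if the exponent is even, square the half-power; if odd, multiply by the base once.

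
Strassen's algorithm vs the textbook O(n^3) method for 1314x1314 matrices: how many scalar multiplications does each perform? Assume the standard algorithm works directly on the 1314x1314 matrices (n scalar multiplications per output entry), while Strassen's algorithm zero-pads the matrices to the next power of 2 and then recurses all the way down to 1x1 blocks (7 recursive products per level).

Matrix multiplication for 1314x1314 matrices:

Strassen's algorithm requires power-of-2 dimensions. Pad 1314x1314 to 2048x2048 (next power of 2).

Standard algorithm: 1314^3 = 2268747144 multiplications
Strassen's algorithm: 7^(log2(2048)) = 7^11 = 1977326743 multiplications
Savings: 2268747144 - 1977326743 = 291420401 multiplications

Standard: 2268747144 multiplications (1314^3). Strassen: 1977326743 multiplications (7^11, after padding to 2048x2048). Strassen reduces 8 recursive multiplications to 7 at each level.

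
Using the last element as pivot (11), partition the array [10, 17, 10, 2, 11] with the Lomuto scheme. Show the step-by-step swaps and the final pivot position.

Lomuto partition with pivot = 11:

Initial array: [10, 17, 10, 2, 11]

arr[0]=10 <= 11: swap with position 0, array becomes [10, 17, 10, 2, 11]
arr[1]=17 > 11: no swap
arr[2]=10 <= 11: swap with position 1, array becomes [10, 10, 17, 2, 11]
arr[3]=2 <= 11: swap with position 2, array becomes [10, 10, 2, 17, 11]

Place pivot at position 3: [10, 10, 2, 11, 17]
Pivot position: 3

After partitioning with pivot 11, the array becomes [10, 10, 2, 11, 17]. The pivot is placed at index 3. All elements to the left of the pivot are <= 11, and all elements to the right are > 11.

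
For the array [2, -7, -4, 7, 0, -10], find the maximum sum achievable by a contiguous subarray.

Using Kadane's algorithm on [2, -7, -4, 7, 0, -10]:

Scanning through the array:
Position 1 (value -7): max_ending_here = -5, max_so_far = 2
Position 2 (value -4): max_ending_here = -4, max_so_far = 2
Position 3 (value 7): max_ending_here = 7, max_so_far = 7
Position 4 (value 0): max_ending_here = 7, max_so_far = 7
Position 5 (value -10): max_ending_here = -3, max_so_far = 7

Maximum subarray: [7]
Maximum sum: 7

The maximum subarray is [7] with sum 7. This subarray runs from index 3 to index 3.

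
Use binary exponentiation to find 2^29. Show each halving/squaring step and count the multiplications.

Computing 2^29 by squaring (build up from 2^1; each line after the first costs one multiplication):

2^1 = 2
2^2 = (2^1)^2 = 2^2 = 4
2^3 = 2 * 2^2 = 2 * 4 = 8
2^6 = (2^3)^2 = 8^2 = 64
2^7 = 2 * 2^6 = 2 * 64 = 128
2^14 = (2^7)^2 = 128^2 = 16384
2^28 = (2^14)^2 = 16384^2 = 268435456
2^29 = 2 * 2^28 = 2 * 268435456 = 536870912

Result: 536870912
Multiplications needed: 7 (7 lines after 2^1)

2^29 = 536870912. Using exponentiation by squaring, this requires 7 multiplications. The key idea: if the exponent is even, square the half-power; if odd, multiply by the base once.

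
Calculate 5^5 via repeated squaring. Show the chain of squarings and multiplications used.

Computing 5^5 by squaring (build up from 5^1; each line after the first costs one multiplication):

5^1 = 5
5^2 = (5^1)^2 = 5^2 = 25
5^4 = (5^2)^2 = 25^2 = 625
5^5 = 5 * 5^4 = 5 * 625 = 3125

Result: 3125
Multiplications needed: 3 (3 lines after 5^1)

5^5 = 3125. Using exponentiation by squaring, this requires 3 multiplications. The key idea: if the exponent is even, square the half-power; if odd, multiply by the base once.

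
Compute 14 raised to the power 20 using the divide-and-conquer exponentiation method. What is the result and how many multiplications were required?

Computing 14^20 by squaring (build up from 14^1; each line after the first costs one multiplication):

14^1 = 14
14^2 = (14^1)^2 = 14^2 = 196
14^4 = (14^2)^2 = 196^2 = 38416
14^5 = 14 * 14^4 = 14 * 38416 = 537824
14^10 = (14^5)^2 = 537824^2 = 289254654976
14^20 = (14^10)^2 = 289254654976^2 = 83668255425284801560576

Result: 83668255425284801560576
Multiplications needed: 5 (5 lines after 14^1)

14^20 = 83668255425284801560576. Using exponentiation by squaring, this requires 5 multiplications. The key idea: if the exponent is even, square the half-power; if odd, multiply by the base once.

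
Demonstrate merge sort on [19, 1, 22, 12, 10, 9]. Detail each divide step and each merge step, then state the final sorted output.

Merge sort trace:

Split: [19, 1, 22, 12, 10, 9] -> [19, 1, 22] and [12, 10, 9]
  Split: [19, 1, 22] -> [19] and [1, 22]
    Split: [1, 22] -> [1] and [22]
    Merge: [1] + [22] -> [1, 22]
  Merge: [19] + [1, 22] -> [1, 19, 22]
  Split: [12, 10, 9] -> [12] and [10, 9]
    Split: [10, 9] -> [10] and [9]
    Merge: [10] + [9] -> [9, 10]
  Merge: [12] + [9, 10] -> [9, 10, 12]
Merge: [1, 19, 22] + [9, 10, 12] -> [1, 9, 10, 12, 19, 22]

Final sorted array: [1, 9, 10, 12, 19, 22]

The merge sort proceeds by recursively splitting the array and merging sorted halves.
After all merges, the sorted array is [1, 9, 10, 12, 19, 22].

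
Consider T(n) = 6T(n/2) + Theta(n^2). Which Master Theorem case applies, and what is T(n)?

Master Theorem for T(n) = 6T(n/2) + O(n^2):

a = 6, b = 2, c = 2
log_b(a) = log_2(6) = 2.5850

Case 1: c = 2 < log_2(6) = 2.5850
T(n) = O(n^(log_2 6))

For T(n) = 6T(n/2) + O(n^2): log_2(6) = 2.5850. This is Case 1 of the Master Theorem (c < log_b(a), work dominated by leaves), giving O(n^(log_2 6)).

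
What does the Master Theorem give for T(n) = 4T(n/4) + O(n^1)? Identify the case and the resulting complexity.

Master Theorem for T(n) = 4T(n/4) + O(n^1):

a = 4, b = 4, c = 1
log_b(a) = log_4(4) = 1.0000

Case 2: c = 1 = log_4(4) = 1.0000
T(n) = O(n^1 log n) = O(n log n)

For T(n) = 4T(n/4) + O(n^1): log_4(4) = 1.0000. This is Case 2 of the Master Theorem (c = log_b(a), equal work at all levels), giving O(n log n).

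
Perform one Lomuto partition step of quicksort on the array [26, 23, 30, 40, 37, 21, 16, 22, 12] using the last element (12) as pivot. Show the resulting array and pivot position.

Lomuto partition with pivot = 12:

Initial array: [26, 23, 30, 40, 37, 21, 16, 22, 12]

arr[0]=26 > 12: no swap
arr[1]=23 > 12: no swap
arr[2]=30 > 12: no swap
arr[3]=40 > 12: no swap
arr[4]=37 > 12: no swap
arr[5]=21 > 12: no swap
arr[6]=16 > 12: no swap
arr[7]=22 > 12: no swap

Place pivot at position 0: [12, 23, 30, 40, 37, 21, 16, 22, 26]
Pivot position: 0

After partitioning with pivot 12, the array becomes [12, 23, 30, 40, 37, 21, 16, 22, 26]. The pivot is placed at index 0. All elements to the left of the pivot are <= 12, and all elements to the right are > 12.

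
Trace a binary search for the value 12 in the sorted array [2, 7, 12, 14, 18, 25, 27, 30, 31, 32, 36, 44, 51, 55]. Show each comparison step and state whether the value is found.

Binary search for 12 in [2, 7, 12, 14, 18, 25, 27, 30, 31, 32, 36, 44, 51, 55]:

lo=0, hi=13, mid=6, arr[mid]=27 -> 27 > 12, search left half
lo=0, hi=5, mid=2, arr[mid]=12 -> Found target at index 2!

Binary search finds 12 at index 2 after 2 comparisons. The search repeatedly halves the search space by comparing with the middle element.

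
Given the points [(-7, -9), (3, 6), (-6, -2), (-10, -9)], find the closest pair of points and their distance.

Computing all pairwise distances among 4 points:

d((-7, -9), (3, 6)) = 18.0278
d((-7, -9), (-6, -2)) = 7.0711
d((-7, -9), (-10, -9)) = 3.0 <-- minimum
d((3, 6), (-6, -2)) = 12.0416
d((3, 6), (-10, -9)) = 19.8494
d((-6, -2), (-10, -9)) = 8.0623

Closest pair: (-7, -9) and (-10, -9) with distance 3.0

The closest pair is (-7, -9) and (-10, -9) with Euclidean distance 3.0. For 4 points, brute-force pairwise comparison is shown above. For large n, the divide-and-conquer algorithm (sort by x, recurse on halves, check the dividing strip) achieves O(n log n).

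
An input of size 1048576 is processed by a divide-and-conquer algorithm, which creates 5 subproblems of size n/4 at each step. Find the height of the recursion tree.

For divide and conquer with division factor 4:

Problem sizes at each level:
Level 0: 1048576
Level 1: 262144
Level 2: 65536
Level 3: 16384
Level 4: 4096
Level 5: 1024
Level 6: 256
Level 7: 64
Level 8: 16
Level 9: 4
Level 10: 1

The root is level 0 and the size-1 base case is level 10 (the tree spans levels 0 through 10, i.e. 11 levels counting the root), so the depth is the number of divisions: log_4(1048576) = 10

The recursion tree depth is log_4(1048576) = 10. At each level, the problem size is divided by 4, so it takes 10 divisions to reduce to a base case of size 1. The algorithm makes 5 recursive calls at each level.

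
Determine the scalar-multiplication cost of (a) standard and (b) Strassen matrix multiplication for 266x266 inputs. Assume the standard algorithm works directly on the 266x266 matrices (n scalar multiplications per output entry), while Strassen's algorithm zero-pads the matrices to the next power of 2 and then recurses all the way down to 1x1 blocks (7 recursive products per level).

Matrix multiplication for 266x266 matrices:

Strassen's algorithm requires power-of-2 dimensions. Pad 266x266 to 512x512 (next power of 2).

Standard algorithm: 266^3 = 18821096 multiplications
Strassen's algorithm: 7^(log2(512)) = 7^9 = 40353607 multiplications
Difference: 18821096 - 40353607 = -21532511 (Strassen uses MORE here due to padding overhead — for small or just-over-power-of-2 n, padding can outweigh the per-level savings)

Standard: 18821096 multiplications (266^3). Strassen: 40353607 multiplications (7^9, after padding to 512x512). Strassen reduces 8 recursive multiplications to 7 at each level.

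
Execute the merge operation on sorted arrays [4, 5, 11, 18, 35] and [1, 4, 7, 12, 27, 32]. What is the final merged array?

Merging process:

Compare 4 vs 1: take 1 from right. Merged: [1]
Compare 4 vs 4: take 4 from left. Merged: [1, 4]
Compare 5 vs 4: take 4 from right. Merged: [1, 4, 4]
Compare 5 vs 7: take 5 from left. Merged: [1, 4, 4, 5]
Compare 11 vs 7: take 7 from right. Merged: [1, 4, 4, 5, 7]
Compare 11 vs 12: take 11 from left. Merged: [1, 4, 4, 5, 7, 11]
Compare 18 vs 12: take 12 from right. Merged: [1, 4, 4, 5, 7, 11, 12]
Compare 18 vs 27: take 18 from left. Merged: [1, 4, 4, 5, 7, 11, 12, 18]
Compare 35 vs 27: take 27 from right. Merged: [1, 4, 4, 5, 7, 11, 12, 18, 27]
Compare 35 vs 32: take 32 from right. Merged: [1, 4, 4, 5, 7, 11, 12, 18, 27, 32]
Append remaining from left: [35]. Merged: [1, 4, 4, 5, 7, 11, 12, 18, 27, 32, 35]

Final merged array: [1, 4, 4, 5, 7, 11, 12, 18, 27, 32, 35]
Total comparisons: 10

The merged array is [1, 4, 4, 5, 7, 11, 12, 18, 27, 32, 35], requiring 10 comparisons. The merge step runs in O(n) time where n is the total number of elements.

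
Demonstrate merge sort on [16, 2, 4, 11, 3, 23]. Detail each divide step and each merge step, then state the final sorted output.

Merge sort trace:

Split: [16, 2, 4, 11, 3, 23] -> [16, 2, 4] and [11, 3, 23]
  Split: [16, 2, 4] -> [16] and [2, 4]
    Split: [2, 4] -> [2] and [4]
    Merge: [2] + [4] -> [2, 4]
  Merge: [16] + [2, 4] -> [2, 4, 16]
  Split: [11, 3, 23] -> [11] and [3, 23]
    Split: [3, 23] -> [3] and [23]
    Merge: [3] + [23] -> [3, 23]
  Merge: [11] + [3, 23] -> [3, 11, 23]
Merge: [2, 4, 16] + [3, 11, 23] -> [2, 3, 4, 11, 16, 23]

Final sorted array: [2, 3, 4, 11, 16, 23]

The merge sort proceeds by recursively splitting the array and merging sorted halves.
After all merges, the sorted array is [2, 3, 4, 11, 16, 23].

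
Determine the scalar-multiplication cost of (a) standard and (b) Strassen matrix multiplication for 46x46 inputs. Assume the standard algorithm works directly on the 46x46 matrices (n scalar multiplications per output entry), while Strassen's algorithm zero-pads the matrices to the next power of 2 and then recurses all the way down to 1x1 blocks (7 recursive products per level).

Matrix multiplication for 46x46 matrices:

Strassen's algorithm requires power-of-2 dimensions. Pad 46x46 to 64x64 (next power of 2).

Standard algorithm: 46^3 = 97336 multiplications
Strassen's algorithm: 7^(log2(64)) = 7^6 = 117649 multiplications
Difference: 97336 - 117649 = -20313 (Strassen uses MORE here due to padding overhead — for small or just-over-power-of-2 n, padding can outweigh the per-level savings)

Standard: 97336 multiplications (46^3). Strassen: 117649 multiplications (7^6, after padding to 64x64). Strassen reduces 8 recursive multiplications to 7 at each level.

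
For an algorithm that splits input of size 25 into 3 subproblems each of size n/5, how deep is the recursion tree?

For divide and conquer with division factor 5:

Problem sizes at each level:
Level 0: 25
Level 1: 5
Level 2: 1

The root is level 0 and the size-1 base case is level 2 (the tree spans levels 0 through 2, i.e. 3 levels counting the root), so the depth is the number of divisions: log_5(25) = 2

The recursion tree depth is log_5(25) = 2. At each level, the problem size is divided by 5, so it takes 2 divisions to reduce to a base case of size 1. The algorithm makes 3 recursive calls at each level.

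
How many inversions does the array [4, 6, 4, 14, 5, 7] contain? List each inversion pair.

Finding inversions in [4, 6, 4, 14, 5, 7]:

(1, 2): arr[1]=6 > arr[2]=4
(1, 4): arr[1]=6 > arr[4]=5
(3, 4): arr[3]=14 > arr[4]=5
(3, 5): arr[3]=14 > arr[5]=7

Total inversions: 4

The array has 4 inversion(s): (1,2), (1,4), (3,4), (3,5). Each pair (i,j) satisfies i < j and arr[i] > arr[j].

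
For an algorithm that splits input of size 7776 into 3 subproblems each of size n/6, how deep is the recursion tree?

For divide and conquer with division factor 6:

Problem sizes at each level:
Level 0: 7776
Level 1: 1296
Level 2: 216
Level 3: 36
Level 4: 6
Level 5: 1

The root is level 0 and the size-1 base case is level 5 (the tree spans levels 0 through 5, i.e. 6 levels counting the root), so the depth is the number of divisions: log_6(7776) = 5

The recursion tree depth is log_6(7776) = 5. At each level, the problem size is divided by 6, so it takes 5 divisions to reduce to a base case of size 1. The algorithm makes 3 recursive calls at each level.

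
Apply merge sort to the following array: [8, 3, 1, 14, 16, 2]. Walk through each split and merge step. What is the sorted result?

Merge sort trace:

Split: [8, 3, 1, 14, 16, 2] -> [8, 3, 1] and [14, 16, 2]
  Split: [8, 3, 1] -> [8] and [3, 1]
    Split: [3, 1] -> [3] and [1]
    Merge: [3] + [1] -> [1, 3]
  Merge: [8] + [1, 3] -> [1, 3, 8]
  Split: [14, 16, 2] -> [14] and [16, 2]
    Split: [16, 2] -> [16] and [2]
    Merge: [16] + [2] -> [2, 16]
  Merge: [14] + [2, 16] -> [2, 14, 16]
Merge: [1, 3, 8] + [2, 14, 16] -> [1, 2, 3, 8, 14, 16]

Final sorted array: [1, 2, 3, 8, 14, 16]

The merge sort proceeds by recursively splitting the array and merging sorted halves.
After all merges, the sorted array is [1, 2, 3, 8, 14, 16].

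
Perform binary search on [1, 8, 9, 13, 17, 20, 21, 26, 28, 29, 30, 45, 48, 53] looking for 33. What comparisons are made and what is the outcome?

Binary search for 33 in [1, 8, 9, 13, 17, 20, 21, 26, 28, 29, 30, 45, 48, 53]:

lo=0, hi=13, mid=6, arr[mid]=21 -> 21 < 33, search right half
lo=7, hi=13, mid=10, arr[mid]=30 -> 30 < 33, search right half
lo=11, hi=13, mid=12, arr[mid]=48 -> 48 > 33, search left half
lo=11, hi=11, mid=11, arr[mid]=45 -> 45 > 33, search left half
lo=11 > hi=10, target 33 not found

Binary search determines that 33 is not in the array after 4 comparisons. The search space was exhausted without finding the target.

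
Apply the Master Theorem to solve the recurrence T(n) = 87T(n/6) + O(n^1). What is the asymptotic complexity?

Master Theorem for T(n) = 87T(n/6) + O(n^1):

a = 87, b = 6, c = 1
log_b(a) = log_6(87) = 2.4925

Case 1: c = 1 < log_6(87) = 2.4925
T(n) = O(n^(log_6 87))

For T(n) = 87T(n/6) + O(n^1): log_6(87) = 2.4925. This is Case 1 of the Master Theorem (c < log_b(a), work dominated by leaves), giving O(n^(log_6 87)).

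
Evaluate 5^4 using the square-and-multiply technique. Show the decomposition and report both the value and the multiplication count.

Computing 5^4 by squaring (build up from 5^1; each line after the first costs one multiplication):

5^1 = 5
5^2 = (5^1)^2 = 5^2 = 25
5^4 = (5^2)^2 = 25^2 = 625

Result: 625
Multiplications needed: 2 (2 lines after 5^1)

5^4 = 625. Using exponentiation by squaring, this requires 2 multiplications. The key idea: if the exponent is even, square the half-power; if odd, multiply by the base once.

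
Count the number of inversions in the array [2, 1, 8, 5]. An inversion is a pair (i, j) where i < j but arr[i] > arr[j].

Finding inversions in [2, 1, 8, 5]:

(0, 1): arr[0]=2 > arr[1]=1
(2, 3): arr[2]=8 > arr[3]=5

Total inversions: 2

The array has 2 inversion(s): (0,1), (2,3). Each pair (i,j) satisfies i < j and arr[i] > arr[j].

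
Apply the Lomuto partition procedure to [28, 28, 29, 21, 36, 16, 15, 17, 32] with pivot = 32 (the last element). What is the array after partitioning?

Lomuto partition with pivot = 32:

Initial array: [28, 28, 29, 21, 36, 16, 15, 17, 32]

arr[0]=28 <= 32: swap with position 0, array becomes [28, 28, 29, 21, 36, 16, 15, 17, 32]
arr[1]=28 <= 32: swap with position 1, array becomes [28, 28, 29, 21, 36, 16, 15, 17, 32]
arr[2]=29 <= 32: swap with position 2, array becomes [28, 28, 29, 21, 36, 16, 15, 17, 32]
arr[3]=21 <= 32: swap with position 3, array becomes [28, 28, 29, 21, 36, 16, 15, 17, 32]
arr[4]=36 > 32: no swap
arr[5]=16 <= 32: swap with position 4, array becomes [28, 28, 29, 21, 16, 36, 15, 17, 32]
arr[6]=15 <= 32: swap with position 5, array becomes [28, 28, 29, 21, 16, 15, 36, 17, 32]
arr[7]=17 <= 32: swap with position 6, array becomes [28, 28, 29, 21, 16, 15, 17, 36, 32]

Place pivot at position 7: [28, 28, 29, 21, 16, 15, 17, 32, 36]
Pivot position: 7

After partitioning with pivot 32, the array becomes [28, 28, 29, 21, 16, 15, 17, 32, 36]. The pivot is placed at index 7. All elements to the left of the pivot are <= 32, and all elements to the right are > 32.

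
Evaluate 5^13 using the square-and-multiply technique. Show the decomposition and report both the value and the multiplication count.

Computing 5^13 by squaring (build up from 5^1; each line after the first costs one multiplication):

5^1 = 5
5^2 = (5^1)^2 = 5^2 = 25
5^3 = 5 * 5^2 = 5 * 25 = 125
5^6 = (5^3)^2 = 125^2 = 15625
5^12 = (5^6)^2 = 15625^2 = 244140625
5^13 = 5 * 5^12 = 5 * 244140625 = 1220703125

Result: 1220703125
Multiplications needed: 5 (5 lines after 5^1)

5^13 = 1220703125. Using exponentiation by squaring, this requires 5 multiplications. The key idea: if the exponent is even, square the half-power; if odd, multiply by the base once.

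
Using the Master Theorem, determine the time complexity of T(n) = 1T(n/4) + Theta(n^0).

Master Theorem for T(n) = 1T(n/4) + O(n^0):

a = 1, b = 4, c = 0
log_b(a) = log_4(1) = 0.0000

Case 2: c = 0 = log_4(1) = 0.0000
T(n) = O(n^0 log n) = O(log n)

For T(n) = 1T(n/4) + O(n^0): log_4(1) = 0.0000. This is Case 2 of the Master Theorem (c = log_b(a), equal work at all levels), giving O(log n).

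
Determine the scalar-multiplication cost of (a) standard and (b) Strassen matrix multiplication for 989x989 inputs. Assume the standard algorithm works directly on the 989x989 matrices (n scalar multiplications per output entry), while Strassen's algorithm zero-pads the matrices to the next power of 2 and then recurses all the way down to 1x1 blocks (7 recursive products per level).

Matrix multiplication for 989x989 matrices:

Strassen's algorithm requires power-of-2 dimensions. Pad 989x989 to 1024x1024 (next power of 2).

Standard algorithm: 989^3 = 967361669 multiplications
Strassen's algorithm: 7^(log2(1024)) = 7^10 = 282475249 multiplications
Savings: 967361669 - 282475249 = 684886420 multiplications

Standard: 967361669 multiplications (989^3). Strassen: 282475249 multiplications (7^10, after padding to 1024x1024). Strassen reduces 8 recursive multiplications to 7 at each level.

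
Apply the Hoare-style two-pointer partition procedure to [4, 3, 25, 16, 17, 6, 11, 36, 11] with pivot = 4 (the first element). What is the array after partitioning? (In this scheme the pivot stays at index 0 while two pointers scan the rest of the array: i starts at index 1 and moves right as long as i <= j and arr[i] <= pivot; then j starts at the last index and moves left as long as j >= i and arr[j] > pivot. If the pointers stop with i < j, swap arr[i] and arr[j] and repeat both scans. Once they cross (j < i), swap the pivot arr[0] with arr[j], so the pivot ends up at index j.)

Hoare-style two-pointer partition with pivot = 4:

Initial array: [4, 3, 25, 16, 17, 6, 11, 36, 11]

Pointers start at i = 1, j = 8.
i ends at 2, j ends at 1: the pointers have crossed (j < i), so scanning stops.

Swap pivot arr[0] with arr[1] to place pivot at position 1: [3, 4, 25, 16, 17, 6, 11, 36, 11]
Pivot position: 1

After partitioning with pivot 4, the array becomes [3, 4, 25, 16, 17, 6, 11, 36, 11]. The pivot is placed at index 1. All elements to the left of the pivot are <= 4, and all elements to the right are > 4.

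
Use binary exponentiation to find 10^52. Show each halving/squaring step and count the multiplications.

Computing 10^52 by squaring (build up from 10^1; each line after the first costs one multiplication):

10^1 = 10
10^2 = (10^1)^2 = 10^2 = 100
10^3 = 10 * 10^2 = 10 * 100 = 1000
10^6 = (10^3)^2 = 1000^2 = 1000000
10^12 = (10^6)^2 = 1000000^2 = 1000000000000
10^13 = 10 * 10^12 = 10 * 1000000000000 = 10000000000000
10^26 = (10^13)^2 = 10000000000000^2 = 100000000000000000000000000
10^52 = (10^26)^2 = 100000000000000000000000000^2 = 10000000000000000000000000000000000000000000000000000

Result: 10000000000000000000000000000000000000000000000000000
Multiplications needed: 7 (7 lines after 10^1)

10^52 = 10000000000000000000000000000000000000000000000000000. Using exponentiation by squaring, this requires 7 multiplications. The key idea: if the exponent is even, square the half-power; if odd, multiply by the base once.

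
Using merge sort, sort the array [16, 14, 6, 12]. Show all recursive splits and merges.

Merge sort trace:

Split: [16, 14, 6, 12] -> [16, 14] and [6, 12]
  Split: [16, 14] -> [16] and [14]
  Merge: [16] + [14] -> [14, 16]
  Split: [6, 12] -> [6] and [12]
  Merge: [6] + [12] -> [6, 12]
Merge: [14, 16] + [6, 12] -> [6, 12, 14, 16]

Final sorted array: [6, 12, 14, 16]

The merge sort proceeds by recursively splitting the array and merging sorted halves.
After all merges, the sorted array is [6, 12, 14, 16].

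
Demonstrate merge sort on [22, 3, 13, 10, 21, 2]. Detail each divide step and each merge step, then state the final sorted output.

Merge sort trace:

Split: [22, 3, 13, 10, 21, 2] -> [22, 3, 13] and [10, 21, 2]
  Split: [22, 3, 13] -> [22] and [3, 13]
    Split: [3, 13] -> [3] and [13]
    Merge: [3] + [13] -> [3, 13]
  Merge: [22] + [3, 13] -> [3, 13, 22]
  Split: [10, 21, 2] -> [10] and [21, 2]
    Split: [21, 2] -> [21] and [2]
    Merge: [21] + [2] -> [2, 21]
  Merge: [10] + [2, 21] -> [2, 10, 21]
Merge: [3, 13, 22] + [2, 10, 21] -> [2, 3, 10, 13, 21, 22]

Final sorted array: [2, 3, 10, 13, 21, 22]

The merge sort proceeds by recursively splitting the array and merging sorted halves.
After all merges, the sorted array is [2, 3, 10, 13, 21, 22].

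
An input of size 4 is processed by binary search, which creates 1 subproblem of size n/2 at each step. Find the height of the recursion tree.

For divide and conquer with division factor 2:

Problem sizes at each level:
Level 0: 4
Level 1: 2
Level 2: 1

The root is level 0 and the size-1 base case is level 2 (the tree spans levels 0 through 2, i.e. 3 levels counting the root), so the depth is the number of divisions: log_2(4) = 2

The recursion tree depth is log_2(4) = 2. At each level, the problem size is divided by 2, so it takes 2 divisions to reduce to a base case of size 1. The algorithm makes 1 recursive call at each level.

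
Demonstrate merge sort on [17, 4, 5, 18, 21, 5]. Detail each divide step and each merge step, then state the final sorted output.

Merge sort trace:

Split: [17, 4, 5, 18, 21, 5] -> [17, 4, 5] and [18, 21, 5]
  Split: [17, 4, 5] -> [17] and [4, 5]
    Split: [4, 5] -> [4] and [5]
    Merge: [4] + [5] -> [4, 5]
  Merge: [17] + [4, 5] -> [4, 5, 17]
  Split: [18, 21, 5] -> [18] and [21, 5]
    Split: [21, 5] -> [21] and [5]
    Merge: [21] + [5] -> [5, 21]
  Merge: [18] + [5, 21] -> [5, 18, 21]
Merge: [4, 5, 17] + [5, 18, 21] -> [4, 5, 5, 17, 18, 21]

Final sorted array: [4, 5, 5, 17, 18, 21]

The merge sort proceeds by recursively splitting the array and merging sorted halves.
After all merges, the sorted array is [4, 5, 5, 17, 18, 21].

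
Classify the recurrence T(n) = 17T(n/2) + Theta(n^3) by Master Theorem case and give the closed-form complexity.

Master Theorem for T(n) = 17T(n/2) + O(n^3):

a = 17, b = 2, c = 3
log_b(a) = log_2(17) = 4.0875

Case 1: c = 3 < log_2(17) = 4.0875
T(n) = O(n^(log_2 17))

For T(n) = 17T(n/2) + O(n^3): log_2(17) = 4.0875. This is Case 1 of the Master Theorem (c < log_b(a), work dominated by leaves), giving O(n^(log_2 17)).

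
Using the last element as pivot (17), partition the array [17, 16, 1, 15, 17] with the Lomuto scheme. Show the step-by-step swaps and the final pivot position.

Lomuto partition with pivot = 17:

Initial array: [17, 16, 1, 15, 17]

arr[0]=17 <= 17: swap with position 0, array becomes [17, 16, 1, 15, 17]
arr[1]=16 <= 17: swap with position 1, array becomes [17, 16, 1, 15, 17]
arr[2]=1 <= 17: swap with position 2, array becomes [17, 16, 1, 15, 17]
arr[3]=15 <= 17: swap with position 3, array becomes [17, 16, 1, 15, 17]

Place pivot at position 4: [17, 16, 1, 15, 17]
Pivot position: 4

After partitioning with pivot 17, the array becomes [17, 16, 1, 15, 17]. The pivot is placed at index 4. All elements to the left of the pivot are <= 17, and all elements to the right are > 17.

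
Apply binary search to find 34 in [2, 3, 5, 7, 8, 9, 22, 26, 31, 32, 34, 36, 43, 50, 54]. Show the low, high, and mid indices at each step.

Binary search for 34 in [2, 3, 5, 7, 8, 9, 22, 26, 31, 32, 34, 36, 43, 50, 54]:

lo=0, hi=14, mid=7, arr[mid]=26 -> 26 < 34, search right half
lo=8, hi=14, mid=11, arr[mid]=36 -> 36 > 34, search left half
lo=8, hi=10, mid=9, arr[mid]=32 -> 32 < 34, search right half
lo=10, hi=10, mid=10, arr[mid]=34 -> Found target at index 10!

Binary search finds 34 at index 10 after 4 comparisons. The search repeatedly halves the search space by comparing with the middle element.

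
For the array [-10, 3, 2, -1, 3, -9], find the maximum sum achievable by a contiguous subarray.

Using Kadane's algorithm on [-10, 3, 2, -1, 3, -9]:

Scanning through the array:
Position 1 (value 3): max_ending_here = 3, max_so_far = 3
Position 2 (value 2): max_ending_here = 5, max_so_far = 5
Position 3 (value -1): max_ending_here = 4, max_so_far = 5
Position 4 (value 3): max_ending_here = 7, max_so_far = 7
Position 5 (value -9): max_ending_here = -2, max_so_far = 7

Maximum subarray: [3, 2, -1, 3]
Maximum sum: 7

The maximum subarray is [3, 2, -1, 3] with sum 7. This subarray runs from index 1 to index 4.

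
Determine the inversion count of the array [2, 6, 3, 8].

Finding inversions in [2, 6, 3, 8]:

(1, 2): arr[1]=6 > arr[2]=3

Total inversions: 1

The array has 1 inversion(s): (1,2). Each pair (i,j) satisfies i < j and arr[i] > arr[j].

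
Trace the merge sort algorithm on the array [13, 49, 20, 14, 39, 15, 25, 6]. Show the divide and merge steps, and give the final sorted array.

Merge sort trace:

Split: [13, 49, 20, 14, 39, 15, 25, 6] -> [13, 49, 20, 14] and [39, 15, 25, 6]
  Split: [13, 49, 20, 14] -> [13, 49] and [20, 14]
    Split: [13, 49] -> [13] and [49]
    Merge: [13] + [49] -> [13, 49]
    Split: [20, 14] -> [20] and [14]
    Merge: [20] + [14] -> [14, 20]
  Merge: [13, 49] + [14, 20] -> [13, 14, 20, 49]
  Split: [39, 15, 25, 6] -> [39, 15] and [25, 6]
    Split: [39, 15] -> [39] and [15]
    Merge: [39] + [15] -> [15, 39]
    Split: [25, 6] -> [25] and [6]
    Merge: [25] + [6] -> [6, 25]
  Merge: [15, 39] + [6, 25] -> [6, 15, 25, 39]
Merge: [13, 14, 20, 49] + [6, 15, 25, 39] -> [6, 13, 14, 15, 20, 25, 39, 49]

Final sorted array: [6, 13, 14, 15, 20, 25, 39, 49]

The merge sort proceeds by recursively splitting the array and merging sorted halves.
After all merges, the sorted array is [6, 13, 14, 15, 20, 25, 39, 49].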